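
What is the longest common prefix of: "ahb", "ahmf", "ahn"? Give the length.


Words: ahb, ahmf, ahn
  Position 0: all 'a' => match
  Position 1: all 'h' => match
  Position 2: ('b', 'm', 'n') => mismatch, stop
LCP = "ah" (length 2)

2


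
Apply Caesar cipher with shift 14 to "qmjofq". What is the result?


Caesar cipher: shift "qmjofq" by 14
  'q' (pos 16) + 14 = pos 4 = 'e'
  'm' (pos 12) + 14 = pos 0 = 'a'
  'j' (pos 9) + 14 = pos 23 = 'x'
  'o' (pos 14) + 14 = pos 2 = 'c'
  'f' (pos 5) + 14 = pos 19 = 't'
  'q' (pos 16) + 14 = pos 4 = 'e'
Result: eaxcte

eaxcte


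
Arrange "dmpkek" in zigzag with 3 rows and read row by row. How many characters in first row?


Zigzag "dmpkek" into 3 rows:
Placing characters:
  'd' => row 0
  'm' => row 1
  'p' => row 2
  'k' => row 1
  'e' => row 0
  'k' => row 1
Rows:
  Row 0: "de"
  Row 1: "mkk"
  Row 2: "p"
First row length: 2

2


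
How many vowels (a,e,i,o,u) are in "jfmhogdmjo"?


Input: jfmhogdmjo
Checking each character:
  'j' at position 0: consonant
  'f' at position 1: consonant
  'm' at position 2: consonant
  'h' at position 3: consonant
  'o' at position 4: vowel (running total: 1)
  'g' at position 5: consonant
  'd' at position 6: consonant
  'm' at position 7: consonant
  'j' at position 8: consonant
  'o' at position 9: vowel (running total: 2)
Total vowels: 2

2


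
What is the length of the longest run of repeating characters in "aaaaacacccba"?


Input: "aaaaacacccba"
Scanning for longest run:
  Position 1 ('a'): continues run of 'a', length=2
  Position 2 ('a'): continues run of 'a', length=3
  Position 3 ('a'): continues run of 'a', length=4
  Position 4 ('a'): continues run of 'a', length=5
  Position 5 ('c'): new char, reset run to 1
  Position 6 ('a'): new char, reset run to 1
  Position 7 ('c'): new char, reset run to 1
  Position 8 ('c'): continues run of 'c', length=2
  Position 9 ('c'): continues run of 'c', length=3
  Position 10 ('b'): new char, reset run to 1
  Position 11 ('a'): new char, reset run to 1
Longest run: 'a' with length 5

5


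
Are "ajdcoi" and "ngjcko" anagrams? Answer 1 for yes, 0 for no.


Strings: "ajdcoi", "ngjcko"
Sorted first:  acdijo
Sorted second: cgjkno
Differ at position 0: 'a' vs 'c' => not anagrams

0


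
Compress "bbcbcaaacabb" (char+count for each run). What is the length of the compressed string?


Input: bbcbcaaacabb
Runs:
  'b' x 2 => "b2"
  'c' x 1 => "c1"
  'b' x 1 => "b1"
  'c' x 1 => "c1"
  'a' x 3 => "a3"
  'c' x 1 => "c1"
  'a' x 1 => "a1"
  'b' x 2 => "b2"
Compressed: "b2c1b1c1a3c1a1b2"
Compressed length: 16

16


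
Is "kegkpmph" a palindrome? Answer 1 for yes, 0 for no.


Input: kegkpmph
Reversed: hpmpkgek
  Compare pos 0 ('k') with pos 7 ('h'): MISMATCH
  Compare pos 1 ('e') with pos 6 ('p'): MISMATCH
  Compare pos 2 ('g') with pos 5 ('m'): MISMATCH
  Compare pos 3 ('k') with pos 4 ('p'): MISMATCH
Result: not a palindrome

0


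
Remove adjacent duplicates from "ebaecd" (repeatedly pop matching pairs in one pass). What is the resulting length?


Input: ebaecd
Stack-based adjacent duplicate removal:
  Read 'e': push. Stack: e
  Read 'b': push. Stack: eb
  Read 'a': push. Stack: eba
  Read 'e': push. Stack: ebae
  Read 'c': push. Stack: ebaec
  Read 'd': push. Stack: ebaecd
Final stack: "ebaecd" (length 6)

6


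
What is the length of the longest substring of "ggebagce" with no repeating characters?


Input: "ggebagce"
Sliding window (track last position of each char):
  Position 0 ('g'): window [0,0] length 1 -- new best
  Position 1 ('g'): repeat (last at 0), move window start to 1
  Position 1 ('g'): window [1,1] length 1
  Position 2 ('e'): window [1,2] length 2 -- new best
  Position 3 ('b'): window [1,3] length 3 -- new best
  Position 4 ('a'): window [1,4] length 4 -- new best
  Position 5 ('g'): repeat (last at 1), move window start to 2
  Position 5 ('g'): window [2,5] length 4
  Position 6 ('c'): window [2,6] length 5 -- new best
  Position 7 ('e'): repeat (last at 2), move window start to 3
  Position 7 ('e'): window [3,7] length 5
Longest substring with no repeats: "ebagc" with length 5

5


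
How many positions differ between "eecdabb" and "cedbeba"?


Comparing "eecdabb" and "cedbeba" position by position:
  Position 0: 'e' vs 'c' => DIFFER
  Position 1: 'e' vs 'e' => same
  Position 2: 'c' vs 'd' => DIFFER
  Position 3: 'd' vs 'b' => DIFFER
  Position 4: 'a' vs 'e' => DIFFER
  Position 5: 'b' vs 'b' => same
  Position 6: 'b' vs 'a' => DIFFER
Positions that differ: 5

5


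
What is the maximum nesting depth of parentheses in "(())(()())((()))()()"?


Input: "(())(()())((()))()()"
Tracking depth:
  Position 0 '(': depth becomes 1
  Position 1 '(': depth becomes 2
  Position 2 ')': depth becomes 1
  Position 3 ')': depth becomes 0
  Position 4 '(': depth becomes 1
  Position 5 '(': depth becomes 2
  Position 6 ')': depth becomes 1
  Position 7 '(': depth becomes 2
  Position 8 ')': depth becomes 1
  Position 9 ')': depth becomes 0
  Position 10 '(': depth becomes 1
  Position 11 '(': depth becomes 2
  Position 12 '(': depth becomes 3
  Position 13 ')': depth becomes 2
  Position 14 ')': depth becomes 1
  Position 15 ')': depth becomes 0
  Position 16 '(': depth becomes 1
  Position 17 ')': depth becomes 0
  Position 18 '(': depth becomes 1
  Position 19 ')': depth becomes 0
Maximum depth reached: 3

3


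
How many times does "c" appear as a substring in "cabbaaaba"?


Searching for "c" in "cabbaaaba"
Scanning each position:
  Position 0: "c" => MATCH
  Position 1: "a" => no
  Position 2: "b" => no
  Position 3: "b" => no
  Position 4: "a" => no
  Position 5: "a" => no
  Position 6: "a" => no
  Position 7: "b" => no
  Position 8: "a" => no
Total occurrences: 1

1


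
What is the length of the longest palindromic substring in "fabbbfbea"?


Input: "fabbbfbea"
Checking substrings for palindromes:
  [2:5] "bbb" (len 3) => palindrome
  [4:7] "bfb" (len 3) => palindrome
  [2:4] "bb" (len 2) => palindrome
  [3:5] "bb" (len 2) => palindrome
Longest palindromic substring: "bbb" with length 3

3


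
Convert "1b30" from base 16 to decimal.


Input: "1b30" in base 16
Positional expansion:
  Digit '1' (value 1) x 16^3 = 4096
  Digit 'b' (value 11) x 16^2 = 2816
  Digit '3' (value 3) x 16^1 = 48
  Digit '0' (value 0) x 16^0 = 0
Sum = 6960

6960


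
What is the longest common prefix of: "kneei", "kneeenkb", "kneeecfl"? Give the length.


Words: kneei, kneeenkb, kneeecfl
  Position 0: all 'k' => match
  Position 1: all 'n' => match
  Position 2: all 'e' => match
  Position 3: all 'e' => match
  Position 4: ('i', 'e', 'e') => mismatch, stop
LCP = "knee" (length 4)

4


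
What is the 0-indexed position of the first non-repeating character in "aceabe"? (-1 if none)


Input: aceabe
Character frequencies:
  'a': 2
  'b': 1
  'c': 1
  'e': 2
Scanning left to right for freq == 1:
  Position 0 ('a'): freq=2, skip
  Position 1 ('c'): unique! => answer = 1

1


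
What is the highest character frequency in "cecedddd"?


Input: cecedddd
Character counts:
  'c': 2
  'd': 4
  'e': 2
Maximum frequency: 4

4


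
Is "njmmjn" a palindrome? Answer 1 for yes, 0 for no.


Input: njmmjn
Reversed: njmmjn
  Compare pos 0 ('n') with pos 5 ('n'): match
  Compare pos 1 ('j') with pos 4 ('j'): match
  Compare pos 2 ('m') with pos 3 ('m'): match
Result: palindrome

1


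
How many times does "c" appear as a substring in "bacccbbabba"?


Searching for "c" in "bacccbbabba"
Scanning each position:
  Position 0: "b" => no
  Position 1: "a" => no
  Position 2: "c" => MATCH
  Position 3: "c" => MATCH
  Position 4: "c" => MATCH
  Position 5: "b" => no
  Position 6: "b" => no
  Position 7: "a" => no
  Position 8: "b" => no
  Position 9: "b" => no
  Position 10: "a" => no
Total occurrences: 3

3


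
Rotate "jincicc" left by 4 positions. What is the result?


Input: "jincicc", rotate left by 4
First 4 characters: "jinc"
Remaining characters: "icc"
Concatenate remaining + first: "icc" + "jinc" = "iccjinc"

iccjinc


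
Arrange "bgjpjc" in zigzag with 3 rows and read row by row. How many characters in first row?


Zigzag "bgjpjc" into 3 rows:
Placing characters:
  'b' => row 0
  'g' => row 1
  'j' => row 2
  'p' => row 1
  'j' => row 0
  'c' => row 1
Rows:
  Row 0: "bj"
  Row 1: "gpc"
  Row 2: "j"
First row length: 2

2


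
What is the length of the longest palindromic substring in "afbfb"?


Input: "afbfb"
Checking substrings for palindromes:
  [1:4] "fbf" (len 3) => palindrome
  [2:5] "bfb" (len 3) => palindrome
Longest palindromic substring: "fbf" with length 3

3


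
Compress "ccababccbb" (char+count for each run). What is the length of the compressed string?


Input: ccababccbb
Runs:
  'c' x 2 => "c2"
  'a' x 1 => "a1"
  'b' x 1 => "b1"
  'a' x 1 => "a1"
  'b' x 1 => "b1"
  'c' x 2 => "c2"
  'b' x 2 => "b2"
Compressed: "c2a1b1a1b1c2b2"
Compressed length: 14

14


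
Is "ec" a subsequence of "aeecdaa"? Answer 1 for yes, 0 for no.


Check if "ec" is a subsequence of "aeecdaa"
Greedy scan:
  Position 0 ('a'): no match needed
  Position 1 ('e'): matches sub[0] = 'e'
  Position 2 ('e'): no match needed
  Position 3 ('c'): matches sub[1] = 'c'
  Position 4 ('d'): no match needed
  Position 5 ('a'): no match needed
  Position 6 ('a'): no match needed
All 2 characters matched => is a subsequence

1


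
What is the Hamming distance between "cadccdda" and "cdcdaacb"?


Comparing "cadccdda" and "cdcdaacb" position by position:
  Position 0: 'c' vs 'c' => same
  Position 1: 'a' vs 'd' => differ
  Position 2: 'd' vs 'c' => differ
  Position 3: 'c' vs 'd' => differ
  Position 4: 'c' vs 'a' => differ
  Position 5: 'd' vs 'a' => differ
  Position 6: 'd' vs 'c' => differ
  Position 7: 'a' vs 'b' => differ
Total differences (Hamming distance): 7

7


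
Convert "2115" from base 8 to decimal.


Input: "2115" in base 8
Positional expansion:
  Digit '2' (value 2) x 8^3 = 1024
  Digit '1' (value 1) x 8^2 = 64
  Digit '1' (value 1) x 8^1 = 8
  Digit '5' (value 5) x 8^0 = 5
Sum = 1101

1101


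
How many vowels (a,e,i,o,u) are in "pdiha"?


Input: pdiha
Checking each character:
  'p' at position 0: consonant
  'd' at position 1: consonant
  'i' at position 2: vowel (running total: 1)
  'h' at position 3: consonant
  'a' at position 4: vowel (running total: 2)
Total vowels: 2

2


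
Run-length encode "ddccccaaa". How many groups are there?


Input: ddccccaaa
Scanning for consecutive runs:
  Group 1: 'd' x 2 (positions 0-1)
  Group 2: 'c' x 4 (positions 2-5)
  Group 3: 'a' x 3 (positions 6-8)
Total groups: 3

3


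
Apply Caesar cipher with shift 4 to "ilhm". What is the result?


Caesar cipher: shift "ilhm" by 4
  'i' (pos 8) + 4 = pos 12 = 'm'
  'l' (pos 11) + 4 = pos 15 = 'p'
  'h' (pos 7) + 4 = pos 11 = 'l'
  'm' (pos 12) + 4 = pos 16 = 'q'
Result: mplq

mplq


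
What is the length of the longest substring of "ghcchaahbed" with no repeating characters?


Input: "ghcchaahbed"
Sliding window (track last position of each char):
  Position 0 ('g'): window [0,0] length 1 -- new best
  Position 1 ('h'): window [0,1] length 2 -- new best
  Position 2 ('c'): window [0,2] length 3 -- new best
  Position 3 ('c'): repeat (last at 2), move window start to 3
  Position 3 ('c'): window [3,3] length 1
  Position 4 ('h'): window [3,4] length 2
  Position 5 ('a'): window [3,5] length 3
  Position 6 ('a'): repeat (last at 5), move window start to 6
  Position 6 ('a'): window [6,6] length 1
  Position 7 ('h'): window [6,7] length 2
  Position 8 ('b'): window [6,8] length 3
  Position 9 ('e'): window [6,9] length 4 -- new best
  Position 10 ('d'): window [6,10] length 5 -- new best
Longest substring with no repeats: "ahbed" with length 5

5


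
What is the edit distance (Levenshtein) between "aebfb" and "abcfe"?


Computing edit distance: "aebfb" -> "abcfe"
DP table:
           a    b    c    f    e
      0    1    2    3    4    5
  a   1    0    1    2    3    4
  e   2    1    1    2    3    3
  b   3    2    1    2    3    4
  f   4    3    2    2    2    3
  b   5    4    3    3    3    3
Edit distance = dp[5][5] = 3

3


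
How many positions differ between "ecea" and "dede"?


Comparing "ecea" and "dede" position by position:
  Position 0: 'e' vs 'd' => DIFFER
  Position 1: 'c' vs 'e' => DIFFER
  Position 2: 'e' vs 'd' => DIFFER
  Position 3: 'a' vs 'e' => DIFFER
Positions that differ: 4

4


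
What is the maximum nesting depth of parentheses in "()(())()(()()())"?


Input: "()(())()(()()())"
Tracking depth:
  Position 0 '(': depth becomes 1
  Position 1 ')': depth becomes 0
  Position 2 '(': depth becomes 1
  Position 3 '(': depth becomes 2
  Position 4 ')': depth becomes 1
  Position 5 ')': depth becomes 0
  Position 6 '(': depth becomes 1
  Position 7 ')': depth becomes 0
  Position 8 '(': depth becomes 1
  Position 9 '(': depth becomes 2
  Position 10 ')': depth becomes 1
  Position 11 '(': depth becomes 2
  Position 12 ')': depth becomes 1
  Position 13 '(': depth becomes 2
  Position 14 ')': depth becomes 1
  Position 15 ')': depth becomes 0
Maximum depth reached: 2

2


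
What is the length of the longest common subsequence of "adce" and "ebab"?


LCS of "adce" and "ebab"
DP table:
           e    b    a    b
      0    0    0    0    0
  a   0    0    0    1    1
  d   0    0    0    1    1
  c   0    0    0    1    1
  e   0    1    1    1    1
LCS length = dp[4][4] = 1

1


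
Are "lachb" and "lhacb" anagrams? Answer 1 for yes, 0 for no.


Strings: "lachb", "lhacb"
Sorted first:  abchl
Sorted second: abchl
Sorted forms match => anagrams

1


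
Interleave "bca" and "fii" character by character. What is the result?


Interleaving "bca" and "fii":
  Position 0: 'b' from first, 'f' from second => "bf"
  Position 1: 'c' from first, 'i' from second => "ci"
  Position 2: 'a' from first, 'i' from second => "ai"
Result: bfciai

bfciai


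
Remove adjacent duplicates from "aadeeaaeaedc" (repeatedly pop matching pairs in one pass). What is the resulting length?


Input: aadeeaaeaedc
Stack-based adjacent duplicate removal:
  Read 'a': push. Stack: a
  Read 'a': matches stack top 'a' => pop. Stack: (empty)
  Read 'd': push. Stack: d
  Read 'e': push. Stack: de
  Read 'e': matches stack top 'e' => pop. Stack: d
  Read 'a': push. Stack: da
  Read 'a': matches stack top 'a' => pop. Stack: d
  Read 'e': push. Stack: de
  Read 'a': push. Stack: dea
  Read 'e': push. Stack: deae
  Read 'd': push. Stack: deaed
  Read 'c': push. Stack: deaedc
Final stack: "deaedc" (length 6)

6


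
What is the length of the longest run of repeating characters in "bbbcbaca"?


Input: "bbbcbaca"
Scanning for longest run:
  Position 1 ('b'): continues run of 'b', length=2
  Position 2 ('b'): continues run of 'b', length=3
  Position 3 ('c'): new char, reset run to 1
  Position 4 ('b'): new char, reset run to 1
  Position 5 ('a'): new char, reset run to 1
  Position 6 ('c'): new char, reset run to 1
  Position 7 ('a'): new char, reset run to 1
Longest run: 'b' with length 3

3


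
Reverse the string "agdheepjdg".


Input: agdheepjdg
Reading characters right to left:
  Position 9: 'g'
  Position 8: 'd'
  Position 7: 'j'
  Position 6: 'p'
  Position 5: 'e'
  Position 4: 'e'
  Position 3: 'h'
  Position 2: 'd'
  Position 1: 'g'
  Position 0: 'a'
Reversed: gdjpeehdga

gdjpeehdga


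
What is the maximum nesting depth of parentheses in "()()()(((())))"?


Input: "()()()(((())))"
Tracking depth:
  Position 0 '(': depth becomes 1
  Position 1 ')': depth becomes 0
  Position 2 '(': depth becomes 1
  Position 3 ')': depth becomes 0
  Position 4 '(': depth becomes 1
  Position 5 ')': depth becomes 0
  Position 6 '(': depth becomes 1
  Position 7 '(': depth becomes 2
  Position 8 '(': depth becomes 3
  Position 9 '(': depth becomes 4
  Position 10 ')': depth becomes 3
  Position 11 ')': depth becomes 2
  Position 12 ')': depth becomes 1
  Position 13 ')': depth becomes 0
Maximum depth reached: 4

4


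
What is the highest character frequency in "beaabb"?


Input: beaabb
Character counts:
  'a': 2
  'b': 3
  'e': 1
Maximum frequency: 3

3


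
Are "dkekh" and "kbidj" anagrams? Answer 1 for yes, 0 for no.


Strings: "dkekh", "kbidj"
Sorted first:  dehkk
Sorted second: bdijk
Differ at position 0: 'd' vs 'b' => not anagrams

0


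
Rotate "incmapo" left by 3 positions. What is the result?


Input: "incmapo", rotate left by 3
First 3 characters: "inc"
Remaining characters: "mapo"
Concatenate remaining + first: "mapo" + "inc" = "mapoinc"

mapoinc


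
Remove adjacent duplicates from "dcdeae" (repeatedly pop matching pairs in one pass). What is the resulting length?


Input: dcdeae
Stack-based adjacent duplicate removal:
  Read 'd': push. Stack: d
  Read 'c': push. Stack: dc
  Read 'd': push. Stack: dcd
  Read 'e': push. Stack: dcde
  Read 'a': push. Stack: dcdea
  Read 'e': push. Stack: dcdeae
Final stack: "dcdeae" (length 6)

6


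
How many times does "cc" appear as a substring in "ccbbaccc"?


Searching for "cc" in "ccbbaccc"
Scanning each position:
  Position 0: "cc" => MATCH
  Position 1: "cb" => no
  Position 2: "bb" => no
  Position 3: "ba" => no
  Position 4: "ac" => no
  Position 5: "cc" => MATCH
  Position 6: "cc" => MATCH
Total occurrences: 3

3


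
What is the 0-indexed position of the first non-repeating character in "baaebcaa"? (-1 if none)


Input: baaebcaa
Character frequencies:
  'a': 4
  'b': 2
  'c': 1
  'e': 1
Scanning left to right for freq == 1:
  Position 0 ('b'): freq=2, skip
  Position 1 ('a'): freq=4, skip
  Position 2 ('a'): freq=4, skip
  Position 3 ('e'): unique! => answer = 3

3


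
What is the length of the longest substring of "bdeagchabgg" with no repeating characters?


Input: "bdeagchabgg"
Sliding window (track last position of each char):
  Position 0 ('b'): window [0,0] length 1 -- new best
  Position 1 ('d'): window [0,1] length 2 -- new best
  Position 2 ('e'): window [0,2] length 3 -- new best
  Position 3 ('a'): window [0,3] length 4 -- new best
  Position 4 ('g'): window [0,4] length 5 -- new best
  Position 5 ('c'): window [0,5] length 6 -- new best
  Position 6 ('h'): window [0,6] length 7 -- new best
  Position 7 ('a'): repeat (last at 3), move window start to 4
  Position 7 ('a'): window [4,7] length 4
  Position 8 ('b'): window [4,8] length 5
  Position 9 ('g'): repeat (last at 4), move window start to 5
  Position 9 ('g'): window [5,9] length 5
  Position 10 ('g'): repeat (last at 9), move window start to 10
  Position 10 ('g'): window [10,10] length 1
Longest substring with no repeats: "bdeagch" with length 7

7


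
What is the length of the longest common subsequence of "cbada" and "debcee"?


LCS of "cbada" and "debcee"
DP table:
           d    e    b    c    e    e
      0    0    0    0    0    0    0
  c   0    0    0    0    1    1    1
  b   0    0    0    1    1    1    1
  a   0    0    0    1    1    1    1
  d   0    1    1    1    1    1    1
  a   0    1    1    1    1    1    1
LCS length = dp[5][6] = 1

1


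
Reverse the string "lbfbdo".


Input: lbfbdo
Reading characters right to left:
  Position 5: 'o'
  Position 4: 'd'
  Position 3: 'b'
  Position 2: 'f'
  Position 1: 'b'
  Position 0: 'l'
Reversed: odbfbl

odbfbl


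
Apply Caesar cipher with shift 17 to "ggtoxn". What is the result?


Caesar cipher: shift "ggtoxn" by 17
  'g' (pos 6) + 17 = pos 23 = 'x'
  'g' (pos 6) + 17 = pos 23 = 'x'
  't' (pos 19) + 17 = pos 10 = 'k'
  'o' (pos 14) + 17 = pos 5 = 'f'
  'x' (pos 23) + 17 = pos 14 = 'o'
  'n' (pos 13) + 17 = pos 4 = 'e'
Result: xxkfoe

xxkfoe


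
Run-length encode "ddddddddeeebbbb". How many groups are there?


Input: ddddddddeeebbbb
Scanning for consecutive runs:
  Group 1: 'd' x 8 (positions 0-7)
  Group 2: 'e' x 3 (positions 8-10)
  Group 3: 'b' x 4 (positions 11-14)
Total groups: 3

3


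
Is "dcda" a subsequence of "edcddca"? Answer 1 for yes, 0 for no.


Check if "dcda" is a subsequence of "edcddca"
Greedy scan:
  Position 0 ('e'): no match needed
  Position 1 ('d'): matches sub[0] = 'd'
  Position 2 ('c'): matches sub[1] = 'c'
  Position 3 ('d'): matches sub[2] = 'd'
  Position 4 ('d'): no match needed
  Position 5 ('c'): no match needed
  Position 6 ('a'): matches sub[3] = 'a'
All 4 characters matched => is a subsequence

1


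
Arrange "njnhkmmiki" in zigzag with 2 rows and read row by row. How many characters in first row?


Zigzag "njnhkmmiki" into 2 rows:
Placing characters:
  'n' => row 0
  'j' => row 1
  'n' => row 0
  'h' => row 1
  'k' => row 0
  'm' => row 1
  'm' => row 0
  'i' => row 1
  'k' => row 0
  'i' => row 1
Rows:
  Row 0: "nnkmk"
  Row 1: "jhmii"
First row length: 5

5


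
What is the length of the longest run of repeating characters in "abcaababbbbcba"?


Input: "abcaababbbbcba"
Scanning for longest run:
  Position 1 ('b'): new char, reset run to 1
  Position 2 ('c'): new char, reset run to 1
  Position 3 ('a'): new char, reset run to 1
  Position 4 ('a'): continues run of 'a', length=2
  Position 5 ('b'): new char, reset run to 1
  Position 6 ('a'): new char, reset run to 1
  Position 7 ('b'): new char, reset run to 1
  Position 8 ('b'): continues run of 'b', length=2
  Position 9 ('b'): continues run of 'b', length=3
  Position 10 ('b'): continues run of 'b', length=4
  Position 11 ('c'): new char, reset run to 1
  Position 12 ('b'): new char, reset run to 1
  Position 13 ('a'): new char, reset run to 1
Longest run: 'b' with length 4

4


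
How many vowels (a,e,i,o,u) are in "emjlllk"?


Input: emjlllk
Checking each character:
  'e' at position 0: vowel (running total: 1)
  'm' at position 1: consonant
  'j' at position 2: consonant
  'l' at position 3: consonant
  'l' at position 4: consonant
  'l' at position 5: consonant
  'k' at position 6: consonant
Total vowels: 1

1


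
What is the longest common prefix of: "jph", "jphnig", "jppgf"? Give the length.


Words: jph, jphnig, jppgf
  Position 0: all 'j' => match
  Position 1: all 'p' => match
  Position 2: ('h', 'h', 'p') => mismatch, stop
LCP = "jp" (length 2)

2


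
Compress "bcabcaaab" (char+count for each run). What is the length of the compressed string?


Input: bcabcaaab
Runs:
  'b' x 1 => "b1"
  'c' x 1 => "c1"
  'a' x 1 => "a1"
  'b' x 1 => "b1"
  'c' x 1 => "c1"
  'a' x 3 => "a3"
  'b' x 1 => "b1"
Compressed: "b1c1a1b1c1a3b1"
Compressed length: 14

14


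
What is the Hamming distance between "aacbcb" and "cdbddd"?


Comparing "aacbcb" and "cdbddd" position by position:
  Position 0: 'a' vs 'c' => differ
  Position 1: 'a' vs 'd' => differ
  Position 2: 'c' vs 'b' => differ
  Position 3: 'b' vs 'd' => differ
  Position 4: 'c' vs 'd' => differ
  Position 5: 'b' vs 'd' => differ
Total differences (Hamming distance): 6

6


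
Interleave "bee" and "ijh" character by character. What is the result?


Interleaving "bee" and "ijh":
  Position 0: 'b' from first, 'i' from second => "bi"
  Position 1: 'e' from first, 'j' from second => "ej"
  Position 2: 'e' from first, 'h' from second => "eh"
Result: biejeh

biejeh


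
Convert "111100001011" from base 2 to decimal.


Input: "111100001011" in base 2
Positional expansion:
  Digit '1' (value 1) x 2^11 = 2048
  Digit '1' (value 1) x 2^10 = 1024
  Digit '1' (value 1) x 2^9 = 512
  Digit '1' (value 1) x 2^8 = 256
  Digit '0' (value 0) x 2^7 = 0
  Digit '0' (value 0) x 2^6 = 0
  Digit '0' (value 0) x 2^5 = 0
  Digit '0' (value 0) x 2^4 = 0
  Digit '1' (value 1) x 2^3 = 8
  Digit '0' (value 0) x 2^2 = 0
  Digit '1' (value 1) x 2^1 = 2
  Digit '1' (value 1) x 2^0 = 1
Sum = 3851

3851


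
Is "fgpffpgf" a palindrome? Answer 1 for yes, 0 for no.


Input: fgpffpgf
Reversed: fgpffpgf
  Compare pos 0 ('f') with pos 7 ('f'): match
  Compare pos 1 ('g') with pos 6 ('g'): match
  Compare pos 2 ('p') with pos 5 ('p'): match
  Compare pos 3 ('f') with pos 4 ('f'): match
Result: palindrome

1


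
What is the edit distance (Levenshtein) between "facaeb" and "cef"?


Computing edit distance: "facaeb" -> "cef"
DP table:
           c    e    f
      0    1    2    3
  f   1    1    2    2
  a   2    2    2    3
  c   3    2    3    3
  a   4    3    3    4
  e   5    4    3    4
  b   6    5    4    4
Edit distance = dp[6][3] = 4

4


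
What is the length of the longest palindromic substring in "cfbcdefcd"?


Input: "cfbcdefcd"
Checking substrings for palindromes:
  No multi-char palindromic substrings found
Longest palindromic substring: "c" with length 1

1


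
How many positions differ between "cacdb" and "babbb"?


Comparing "cacdb" and "babbb" position by position:
  Position 0: 'c' vs 'b' => DIFFER
  Position 1: 'a' vs 'a' => same
  Position 2: 'c' vs 'b' => DIFFER
  Position 3: 'd' vs 'b' => DIFFER
  Position 4: 'b' vs 'b' => same
Positions that differ: 3

3


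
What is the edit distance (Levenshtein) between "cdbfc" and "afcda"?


Computing edit distance: "cdbfc" -> "afcda"
DP table:
           a    f    c    d    a
      0    1    2    3    4    5
  c   1    1    2    2    3    4
  d   2    2    2    3    2    3
  b   3    3    3    3    3    3
  f   4    4    3    4    4    4
  c   5    5    4    3    4    5
Edit distance = dp[5][5] = 5

5


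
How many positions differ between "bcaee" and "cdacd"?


Comparing "bcaee" and "cdacd" position by position:
  Position 0: 'b' vs 'c' => DIFFER
  Position 1: 'c' vs 'd' => DIFFER
  Position 2: 'a' vs 'a' => same
  Position 3: 'e' vs 'c' => DIFFER
  Position 4: 'e' vs 'd' => DIFFER
Positions that differ: 4

4


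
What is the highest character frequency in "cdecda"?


Input: cdecda
Character counts:
  'a': 1
  'c': 2
  'd': 2
  'e': 1
Maximum frequency: 2

2


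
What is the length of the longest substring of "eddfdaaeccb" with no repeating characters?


Input: "eddfdaaeccb"
Sliding window (track last position of each char):
  Position 0 ('e'): window [0,0] length 1 -- new best
  Position 1 ('d'): window [0,1] length 2 -- new best
  Position 2 ('d'): repeat (last at 1), move window start to 2
  Position 2 ('d'): window [2,2] length 1
  Position 3 ('f'): window [2,3] length 2
  Position 4 ('d'): repeat (last at 2), move window start to 3
  Position 4 ('d'): window [3,4] length 2
  Position 5 ('a'): window [3,5] length 3 -- new best
  Position 6 ('a'): repeat (last at 5), move window start to 6
  Position 6 ('a'): window [6,6] length 1
  Position 7 ('e'): window [6,7] length 2
  Position 8 ('c'): window [6,8] length 3
  Position 9 ('c'): repeat (last at 8), move window start to 9
  Position 9 ('c'): window [9,9] length 1
  Position 10 ('b'): window [9,10] length 2
Longest substring with no repeats: "fda" with length 3

3


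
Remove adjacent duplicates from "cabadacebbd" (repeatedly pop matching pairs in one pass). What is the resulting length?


Input: cabadacebbd
Stack-based adjacent duplicate removal:
  Read 'c': push. Stack: c
  Read 'a': push. Stack: ca
  Read 'b': push. Stack: cab
  Read 'a': push. Stack: caba
  Read 'd': push. Stack: cabad
  Read 'a': push. Stack: cabada
  Read 'c': push. Stack: cabadac
  Read 'e': push. Stack: cabadace
  Read 'b': push. Stack: cabadaceb
  Read 'b': matches stack top 'b' => pop. Stack: cabadace
  Read 'd': push. Stack: cabadaced
Final stack: "cabadaced" (length 9)

9


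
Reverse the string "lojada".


Input: lojada
Reading characters right to left:
  Position 5: 'a'
  Position 4: 'd'
  Position 3: 'a'
  Position 2: 'j'
  Position 1: 'o'
  Position 0: 'l'
Reversed: adajol

adajol


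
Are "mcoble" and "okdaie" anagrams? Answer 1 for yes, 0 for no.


Strings: "mcoble", "okdaie"
Sorted first:  bcelmo
Sorted second: adeiko
Differ at position 0: 'b' vs 'a' => not anagrams

0


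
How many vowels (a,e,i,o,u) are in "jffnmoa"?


Input: jffnmoa
Checking each character:
  'j' at position 0: consonant
  'f' at position 1: consonant
  'f' at position 2: consonant
  'n' at position 3: consonant
  'm' at position 4: consonant
  'o' at position 5: vowel (running total: 1)
  'a' at position 6: vowel (running total: 2)
Total vowels: 2

2


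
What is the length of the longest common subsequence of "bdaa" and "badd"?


LCS of "bdaa" and "badd"
DP table:
           b    a    d    d
      0    0    0    0    0
  b   0    1    1    1    1
  d   0    1    1    2    2
  a   0    1    2    2    2
  a   0    1    2    2    2
LCS length = dp[4][4] = 2

2


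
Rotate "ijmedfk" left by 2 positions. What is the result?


Input: "ijmedfk", rotate left by 2
First 2 characters: "ij"
Remaining characters: "medfk"
Concatenate remaining + first: "medfk" + "ij" = "medfkij"

medfkij


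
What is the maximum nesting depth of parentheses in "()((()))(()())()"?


Input: "()((()))(()())()"
Tracking depth:
  Position 0 '(': depth becomes 1
  Position 1 ')': depth becomes 0
  Position 2 '(': depth becomes 1
  Position 3 '(': depth becomes 2
  Position 4 '(': depth becomes 3
  Position 5 ')': depth becomes 2
  Position 6 ')': depth becomes 1
  Position 7 ')': depth becomes 0
  Position 8 '(': depth becomes 1
  Position 9 '(': depth becomes 2
  Position 10 ')': depth becomes 1
  Position 11 '(': depth becomes 2
  Position 12 ')': depth becomes 1
  Position 13 ')': depth becomes 0
  Position 14 '(': depth becomes 1
  Position 15 ')': depth becomes 0
Maximum depth reached: 3

3


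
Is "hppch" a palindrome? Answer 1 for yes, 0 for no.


Input: hppch
Reversed: hcpph
  Compare pos 0 ('h') with pos 4 ('h'): match
  Compare pos 1 ('p') with pos 3 ('c'): MISMATCH
Result: not a palindrome

0


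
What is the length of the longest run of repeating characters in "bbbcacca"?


Input: "bbbcacca"
Scanning for longest run:
  Position 1 ('b'): continues run of 'b', length=2
  Position 2 ('b'): continues run of 'b', length=3
  Position 3 ('c'): new char, reset run to 1
  Position 4 ('a'): new char, reset run to 1
  Position 5 ('c'): new char, reset run to 1
  Position 6 ('c'): continues run of 'c', length=2
  Position 7 ('a'): new char, reset run to 1
Longest run: 'b' with length 3

3


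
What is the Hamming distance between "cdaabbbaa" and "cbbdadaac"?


Comparing "cdaabbbaa" and "cbbdadaac" position by position:
  Position 0: 'c' vs 'c' => same
  Position 1: 'd' vs 'b' => differ
  Position 2: 'a' vs 'b' => differ
  Position 3: 'a' vs 'd' => differ
  Position 4: 'b' vs 'a' => differ
  Position 5: 'b' vs 'd' => differ
  Position 6: 'b' vs 'a' => differ
  Position 7: 'a' vs 'a' => same
  Position 8: 'a' vs 'c' => differ
Total differences (Hamming distance): 7

7


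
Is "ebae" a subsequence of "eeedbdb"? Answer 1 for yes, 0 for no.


Check if "ebae" is a subsequence of "eeedbdb"
Greedy scan:
  Position 0 ('e'): matches sub[0] = 'e'
  Position 1 ('e'): no match needed
  Position 2 ('e'): no match needed
  Position 3 ('d'): no match needed
  Position 4 ('b'): matches sub[1] = 'b'
  Position 5 ('d'): no match needed
  Position 6 ('b'): no match needed
Only matched 2/4 characters => not a subsequence

0


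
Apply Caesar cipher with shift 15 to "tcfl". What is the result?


Caesar cipher: shift "tcfl" by 15
  't' (pos 19) + 15 = pos 8 = 'i'
  'c' (pos 2) + 15 = pos 17 = 'r'
  'f' (pos 5) + 15 = pos 20 = 'u'
  'l' (pos 11) + 15 = pos 0 = 'a'
Result: irua

irua


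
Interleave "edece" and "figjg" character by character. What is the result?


Interleaving "edece" and "figjg":
  Position 0: 'e' from first, 'f' from second => "ef"
  Position 1: 'd' from first, 'i' from second => "di"
  Position 2: 'e' from first, 'g' from second => "eg"
  Position 3: 'c' from first, 'j' from second => "cj"
  Position 4: 'e' from first, 'g' from second => "eg"
Result: efdiegcjeg

efdiegcjeg


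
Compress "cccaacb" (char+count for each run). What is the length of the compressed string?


Input: cccaacb
Runs:
  'c' x 3 => "c3"
  'a' x 2 => "a2"
  'c' x 1 => "c1"
  'b' x 1 => "b1"
Compressed: "c3a2c1b1"
Compressed length: 8

8


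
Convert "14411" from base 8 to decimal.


Input: "14411" in base 8
Positional expansion:
  Digit '1' (value 1) x 8^4 = 4096
  Digit '4' (value 4) x 8^3 = 2048
  Digit '4' (value 4) x 8^2 = 256
  Digit '1' (value 1) x 8^1 = 8
  Digit '1' (value 1) x 8^0 = 1
Sum = 6409

6409


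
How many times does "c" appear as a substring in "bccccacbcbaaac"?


Searching for "c" in "bccccacbcbaaac"
Scanning each position:
  Position 0: "b" => no
  Position 1: "c" => MATCH
  Position 2: "c" => MATCH
  Position 3: "c" => MATCH
  Position 4: "c" => MATCH
  Position 5: "a" => no
  Position 6: "c" => MATCH
  Position 7: "b" => no
  Position 8: "c" => MATCH
  Position 9: "b" => no
  Position 10: "a" => no
  Position 11: "a" => no
  Position 12: "a" => no
  Position 13: "c" => MATCH
Total occurrences: 7

7


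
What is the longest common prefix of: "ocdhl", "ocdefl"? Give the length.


Words: ocdhl, ocdefl
  Position 0: all 'o' => match
  Position 1: all 'c' => match
  Position 2: all 'd' => match
  Position 3: ('h', 'e') => mismatch, stop
LCP = "ocd" (length 3)

3


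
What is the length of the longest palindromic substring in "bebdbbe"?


Input: "bebdbbe"
Checking substrings for palindromes:
  [0:3] "beb" (len 3) => palindrome
  [2:5] "bdb" (len 3) => palindrome
  [4:6] "bb" (len 2) => palindrome
Longest palindromic substring: "beb" with length 3

3


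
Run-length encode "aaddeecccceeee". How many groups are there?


Input: aaddeecccceeee
Scanning for consecutive runs:
  Group 1: 'a' x 2 (positions 0-1)
  Group 2: 'd' x 2 (positions 2-3)
  Group 3: 'e' x 2 (positions 4-5)
  Group 4: 'c' x 4 (positions 6-9)
  Group 5: 'e' x 4 (positions 10-13)
Total groups: 5

5


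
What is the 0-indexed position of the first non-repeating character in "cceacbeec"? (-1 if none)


Input: cceacbeec
Character frequencies:
  'a': 1
  'b': 1
  'c': 4
  'e': 3
Scanning left to right for freq == 1:
  Position 0 ('c'): freq=4, skip
  Position 1 ('c'): freq=4, skip
  Position 2 ('e'): freq=3, skip
  Position 3 ('a'): unique! => answer = 3

3


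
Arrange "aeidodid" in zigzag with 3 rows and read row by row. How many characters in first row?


Zigzag "aeidodid" into 3 rows:
Placing characters:
  'a' => row 0
  'e' => row 1
  'i' => row 2
  'd' => row 1
  'o' => row 0
  'd' => row 1
  'i' => row 2
  'd' => row 1
Rows:
  Row 0: "ao"
  Row 1: "eddd"
  Row 2: "ii"
First row length: 2

2


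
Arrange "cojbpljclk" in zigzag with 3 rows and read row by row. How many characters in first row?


Zigzag "cojbpljclk" into 3 rows:
Placing characters:
  'c' => row 0
  'o' => row 1
  'j' => row 2
  'b' => row 1
  'p' => row 0
  'l' => row 1
  'j' => row 2
  'c' => row 1
  'l' => row 0
  'k' => row 1
Rows:
  Row 0: "cpl"
  Row 1: "oblck"
  Row 2: "jj"
First row length: 3

3


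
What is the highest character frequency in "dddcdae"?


Input: dddcdae
Character counts:
  'a': 1
  'c': 1
  'd': 4
  'e': 1
Maximum frequency: 4

4


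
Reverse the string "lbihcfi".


Input: lbihcfi
Reading characters right to left:
  Position 6: 'i'
  Position 5: 'f'
  Position 4: 'c'
  Position 3: 'h'
  Position 2: 'i'
  Position 1: 'b'
  Position 0: 'l'
Reversed: ifchibl

ifchibl


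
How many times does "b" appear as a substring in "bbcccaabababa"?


Searching for "b" in "bbcccaabababa"
Scanning each position:
  Position 0: "b" => MATCH
  Position 1: "b" => MATCH
  Position 2: "c" => no
  Position 3: "c" => no
  Position 4: "c" => no
  Position 5: "a" => no
  Position 6: "a" => no
  Position 7: "b" => MATCH
  Position 8: "a" => no
  Position 9: "b" => MATCH
  Position 10: "a" => no
  Position 11: "b" => MATCH
  Position 12: "a" => no
Total occurrences: 5

5


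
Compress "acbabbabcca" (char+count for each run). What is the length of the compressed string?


Input: acbabbabcca
Runs:
  'a' x 1 => "a1"
  'c' x 1 => "c1"
  'b' x 1 => "b1"
  'a' x 1 => "a1"
  'b' x 2 => "b2"
  'a' x 1 => "a1"
  'b' x 1 => "b1"
  'c' x 2 => "c2"
  'a' x 1 => "a1"
Compressed: "a1c1b1a1b2a1b1c2a1"
Compressed length: 18

18


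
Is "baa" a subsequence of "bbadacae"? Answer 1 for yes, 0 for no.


Check if "baa" is a subsequence of "bbadacae"
Greedy scan:
  Position 0 ('b'): matches sub[0] = 'b'
  Position 1 ('b'): no match needed
  Position 2 ('a'): matches sub[1] = 'a'
  Position 3 ('d'): no match needed
  Position 4 ('a'): matches sub[2] = 'a'
  Position 5 ('c'): no match needed
  Position 6 ('a'): no match needed
  Position 7 ('e'): no match needed
All 3 characters matched => is a subsequence

1


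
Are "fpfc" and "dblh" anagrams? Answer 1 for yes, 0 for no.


Strings: "fpfc", "dblh"
Sorted first:  cffp
Sorted second: bdhl
Differ at position 0: 'c' vs 'b' => not anagrams

0


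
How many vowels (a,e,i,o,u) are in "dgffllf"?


Input: dgffllf
Checking each character:
  'd' at position 0: consonant
  'g' at position 1: consonant
  'f' at position 2: consonant
  'f' at position 3: consonant
  'l' at position 4: consonant
  'l' at position 5: consonant
  'f' at position 6: consonant
Total vowels: 0

0


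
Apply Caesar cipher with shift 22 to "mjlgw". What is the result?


Caesar cipher: shift "mjlgw" by 22
  'm' (pos 12) + 22 = pos 8 = 'i'
  'j' (pos 9) + 22 = pos 5 = 'f'
  'l' (pos 11) + 22 = pos 7 = 'h'
  'g' (pos 6) + 22 = pos 2 = 'c'
  'w' (pos 22) + 22 = pos 18 = 's'
Result: ifhcs

ifhcs


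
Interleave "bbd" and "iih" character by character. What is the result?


Interleaving "bbd" and "iih":
  Position 0: 'b' from first, 'i' from second => "bi"
  Position 1: 'b' from first, 'i' from second => "bi"
  Position 2: 'd' from first, 'h' from second => "dh"
Result: bibidh

bibidh


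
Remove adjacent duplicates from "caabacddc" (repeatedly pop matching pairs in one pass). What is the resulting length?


Input: caabacddc
Stack-based adjacent duplicate removal:
  Read 'c': push. Stack: c
  Read 'a': push. Stack: ca
  Read 'a': matches stack top 'a' => pop. Stack: c
  Read 'b': push. Stack: cb
  Read 'a': push. Stack: cba
  Read 'c': push. Stack: cbac
  Read 'd': push. Stack: cbacd
  Read 'd': matches stack top 'd' => pop. Stack: cbac
  Read 'c': matches stack top 'c' => pop. Stack: cba
Final stack: "cba" (length 3)

3


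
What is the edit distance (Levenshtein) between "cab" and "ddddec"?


Computing edit distance: "cab" -> "ddddec"
DP table:
           d    d    d    d    e    c
      0    1    2    3    4    5    6
  c   1    1    2    3    4    5    5
  a   2    2    2    3    4    5    6
  b   3    3    3    3    4    5    6
Edit distance = dp[3][6] = 6

6


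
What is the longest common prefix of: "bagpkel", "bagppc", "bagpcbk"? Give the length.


Words: bagpkel, bagppc, bagpcbk
  Position 0: all 'b' => match
  Position 1: all 'a' => match
  Position 2: all 'g' => match
  Position 3: all 'p' => match
  Position 4: ('k', 'p', 'c') => mismatch, stop
LCP = "bagp" (length 4)

4


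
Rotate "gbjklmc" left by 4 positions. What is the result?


Input: "gbjklmc", rotate left by 4
First 4 characters: "gbjk"
Remaining characters: "lmc"
Concatenate remaining + first: "lmc" + "gbjk" = "lmcgbjk"

lmcgbjk


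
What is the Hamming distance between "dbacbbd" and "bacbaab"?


Comparing "dbacbbd" and "bacbaab" position by position:
  Position 0: 'd' vs 'b' => differ
  Position 1: 'b' vs 'a' => differ
  Position 2: 'a' vs 'c' => differ
  Position 3: 'c' vs 'b' => differ
  Position 4: 'b' vs 'a' => differ
  Position 5: 'b' vs 'a' => differ
  Position 6: 'd' vs 'b' => differ
Total differences (Hamming distance): 7

7


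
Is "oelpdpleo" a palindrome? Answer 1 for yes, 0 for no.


Input: oelpdpleo
Reversed: oelpdpleo
  Compare pos 0 ('o') with pos 8 ('o'): match
  Compare pos 1 ('e') with pos 7 ('e'): match
  Compare pos 2 ('l') with pos 6 ('l'): match
  Compare pos 3 ('p') with pos 5 ('p'): match
Result: palindrome

1


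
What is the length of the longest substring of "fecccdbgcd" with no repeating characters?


Input: "fecccdbgcd"
Sliding window (track last position of each char):
  Position 0 ('f'): window [0,0] length 1 -- new best
  Position 1 ('e'): window [0,1] length 2 -- new best
  Position 2 ('c'): window [0,2] length 3 -- new best
  Position 3 ('c'): repeat (last at 2), move window start to 3
  Position 3 ('c'): window [3,3] length 1
  Position 4 ('c'): repeat (last at 3), move window start to 4
  Position 4 ('c'): window [4,4] length 1
  Position 5 ('d'): window [4,5] length 2
  Position 6 ('b'): window [4,6] length 3
  Position 7 ('g'): window [4,7] length 4 -- new best
  Position 8 ('c'): repeat (last at 4), move window start to 5
  Position 8 ('c'): window [5,8] length 4
  Position 9 ('d'): repeat (last at 5), move window start to 6
  Position 9 ('d'): window [6,9] length 4
Longest substring with no repeats: "cdbg" with length 4

4
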